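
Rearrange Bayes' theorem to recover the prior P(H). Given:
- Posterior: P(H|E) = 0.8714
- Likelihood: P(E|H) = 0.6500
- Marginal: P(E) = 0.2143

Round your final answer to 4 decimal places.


From Bayes' theorem: P(H|E) = P(E|H) × P(H) / P(E)

Rearranging for P(H):
P(H) = P(H|E) × P(E) / P(E|H)
     = 0.8714 × 0.2143 / 0.6500
     = 0.18674102 / 0.6500
     = 0.2873


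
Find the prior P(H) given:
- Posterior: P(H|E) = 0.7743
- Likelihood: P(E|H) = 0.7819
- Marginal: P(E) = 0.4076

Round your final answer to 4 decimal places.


From Bayes' theorem: P(H|E) = P(E|H) × P(H) / P(E)

Rearranging for P(H):
P(H) = P(H|E) × P(E) / P(E|H)
     = 0.7743 × 0.4076 / 0.7819
     = 0.31560468 / 0.7819
     = 0.4036


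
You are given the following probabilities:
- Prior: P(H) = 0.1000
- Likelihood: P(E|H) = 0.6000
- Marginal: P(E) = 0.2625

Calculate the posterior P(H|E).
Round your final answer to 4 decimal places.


Using Bayes' theorem:

P(H|E) = P(E|H) × P(H) / P(E)
       = 0.6000 × 0.1000 / 0.2625
       = 0.06000000 / 0.2625
       = 0.2286

The evidence strengthens our belief in H.
Prior: 0.1000 → Posterior: 0.2286


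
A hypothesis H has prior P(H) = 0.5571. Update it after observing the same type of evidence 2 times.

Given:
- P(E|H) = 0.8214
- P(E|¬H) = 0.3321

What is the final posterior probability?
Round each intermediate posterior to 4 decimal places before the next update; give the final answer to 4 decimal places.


Sequential Bayesian updating:

Initial prior: P(H) = 0.5571

Update 1:
  P(E) = 0.8214 × 0.5571 + 0.3321 × 0.4429 = 0.45760194 + 0.14708709 = 0.60468903
  P(H|E) = 0.45760194 / 0.60468903 = 0.7568

Update 2:
  P(E) = 0.8214 × 0.7568 + 0.3321 × 0.2432 = 0.62163552 + 0.08076672 = 0.70240224
  P(H|E) = 0.62163552 / 0.70240224 = 0.8850

Final posterior: 0.8850


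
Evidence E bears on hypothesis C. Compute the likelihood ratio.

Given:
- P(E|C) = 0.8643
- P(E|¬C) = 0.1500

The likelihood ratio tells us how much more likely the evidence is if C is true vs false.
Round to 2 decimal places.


Likelihood Ratio (LR) = P(E|C) / P(E|¬C)

LR = 0.8643 / 0.1500
   = 5.76

The evidence is 5.76 times more likely if C is true than if C is false.
LR > 1, so observing E raises the odds in favor of C.


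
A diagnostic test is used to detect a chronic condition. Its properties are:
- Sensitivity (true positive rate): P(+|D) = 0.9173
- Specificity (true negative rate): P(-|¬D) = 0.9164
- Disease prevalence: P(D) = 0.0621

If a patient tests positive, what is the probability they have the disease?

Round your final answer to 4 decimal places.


Let D = has disease, + = positive test

Given:
- P(D) = 0.0621 (prevalence)
- P(+|D) = 0.9173 (sensitivity)
- P(-|¬D) = 0.9164 (specificity)
- P(+|¬D) = 0.0836 (false positive rate = 1 - specificity)

Step 1: Find P(+)
P(+) = P(+|D)P(D) + P(+|¬D)P(¬D)
     = 0.9173 × 0.0621 + 0.0836 × 0.9379
     = 0.05696433 + 0.07840844
     = 0.13537277

Step 2: Apply Bayes' theorem for P(D|+)
P(D|+) = P(+|D)P(D) / P(+)
       = 0.05696433 / 0.13537277
       = 0.4208


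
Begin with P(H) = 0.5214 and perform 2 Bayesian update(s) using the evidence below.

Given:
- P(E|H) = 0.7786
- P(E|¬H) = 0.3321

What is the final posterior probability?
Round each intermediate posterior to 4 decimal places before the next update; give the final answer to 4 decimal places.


Sequential Bayesian updating:

Initial prior: P(H) = 0.5214

Update 1:
  P(E) = 0.7786 × 0.5214 + 0.3321 × 0.4786 = 0.40596204 + 0.15894306 = 0.56490510
  P(H|E) = 0.40596204 / 0.56490510 = 0.7186

Update 2:
  P(E) = 0.7786 × 0.7186 + 0.3321 × 0.2814 = 0.55950196 + 0.09345294 = 0.65295490
  P(H|E) = 0.55950196 / 0.65295490 = 0.8569

Final posterior: 0.8569


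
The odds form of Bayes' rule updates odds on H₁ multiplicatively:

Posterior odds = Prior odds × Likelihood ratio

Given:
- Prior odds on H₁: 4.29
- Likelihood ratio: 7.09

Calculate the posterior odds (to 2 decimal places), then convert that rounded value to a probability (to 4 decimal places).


Step 1: Calculate posterior odds
Posterior odds = Prior odds × LR
               = 4.29 × 7.09
               = 30.42

Step 2: Convert to probability
P(H₁|E) = Posterior odds / (1 + Posterior odds)
       = 30.42 / (1 + 30.42)
       = 30.42 / 31.42
       = 0.9682

The evidence increased P(H₁) from 0.8110 to 0.9682.


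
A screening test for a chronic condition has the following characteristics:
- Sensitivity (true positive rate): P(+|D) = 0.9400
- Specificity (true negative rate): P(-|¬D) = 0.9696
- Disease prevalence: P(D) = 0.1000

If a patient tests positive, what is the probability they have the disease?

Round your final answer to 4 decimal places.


Let D = has disease, + = positive test

Given:
- P(D) = 0.1000 (prevalence)
- P(+|D) = 0.9400 (sensitivity)
- P(-|¬D) = 0.9696 (specificity)
- P(+|¬D) = 0.0304 (false positive rate = 1 - specificity)

Step 1: Find P(+)
P(+) = P(+|D)P(D) + P(+|¬D)P(¬D)
     = 0.9400 × 0.1000 + 0.0304 × 0.9000
     = 0.09400000 + 0.02736000
     = 0.12136000

Step 2: Apply Bayes' theorem for P(D|+)
P(D|+) = P(+|D)P(D) / P(+)
       = 0.09400000 / 0.12136000
       = 0.7746


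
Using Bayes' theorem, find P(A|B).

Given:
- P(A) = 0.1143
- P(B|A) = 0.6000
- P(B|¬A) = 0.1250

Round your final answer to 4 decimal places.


Bayes' theorem: P(A|B) = P(B|A) × P(A) / P(B)

Step 1: Calculate P(B) using law of total probability
P(B) = P(B|A)P(A) + P(B|¬A)P(¬A)
     = 0.6000 × 0.1143 + 0.1250 × 0.8857
     = 0.06858000 + 0.11071250
     = 0.17929250

Step 2: Apply Bayes' theorem
P(A|B) = P(B|A) × P(A) / P(B)
       = 0.06858000 / 0.17929250
       = 0.3825


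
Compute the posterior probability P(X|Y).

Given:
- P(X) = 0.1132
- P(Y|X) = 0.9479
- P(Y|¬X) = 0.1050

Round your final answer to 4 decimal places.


Bayes' theorem: P(X|Y) = P(Y|X) × P(X) / P(Y)

Step 1: Calculate P(Y) using law of total probability
P(Y) = P(Y|X)P(X) + P(Y|¬X)P(¬X)
     = 0.9479 × 0.1132 + 0.1050 × 0.8868
     = 0.10730228 + 0.09311400
     = 0.20041628

Step 2: Apply Bayes' theorem
P(X|Y) = P(Y|X) × P(X) / P(Y)
       = 0.10730228 / 0.20041628
       = 0.5354


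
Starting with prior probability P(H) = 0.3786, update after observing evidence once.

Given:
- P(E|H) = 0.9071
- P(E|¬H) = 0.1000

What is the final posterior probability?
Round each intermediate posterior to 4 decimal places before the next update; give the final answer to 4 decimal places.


Sequential Bayesian updating:

Initial prior: P(H) = 0.3786

Update 1:
  P(E) = 0.9071 × 0.3786 + 0.1000 × 0.6214 = 0.34342806 + 0.06214000 = 0.40556806
  P(H|E) = 0.34342806 / 0.40556806 = 0.8468

Final posterior: 0.8468


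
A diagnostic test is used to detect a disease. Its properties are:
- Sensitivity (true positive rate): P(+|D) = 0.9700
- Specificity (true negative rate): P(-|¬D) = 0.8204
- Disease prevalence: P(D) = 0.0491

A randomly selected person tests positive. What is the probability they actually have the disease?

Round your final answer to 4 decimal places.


Let D = has disease, + = positive test

Given:
- P(D) = 0.0491 (prevalence)
- P(+|D) = 0.9700 (sensitivity)
- P(-|¬D) = 0.8204 (specificity)
- P(+|¬D) = 0.1796 (false positive rate = 1 - specificity)

Step 1: Find P(+)
P(+) = P(+|D)P(D) + P(+|¬D)P(¬D)
     = 0.9700 × 0.0491 + 0.1796 × 0.9509
     = 0.04762700 + 0.17078164
     = 0.21840864

Step 2: Apply Bayes' theorem for P(D|+)
P(D|+) = P(+|D)P(D) / P(+)
       = 0.04762700 / 0.21840864
       = 0.2181


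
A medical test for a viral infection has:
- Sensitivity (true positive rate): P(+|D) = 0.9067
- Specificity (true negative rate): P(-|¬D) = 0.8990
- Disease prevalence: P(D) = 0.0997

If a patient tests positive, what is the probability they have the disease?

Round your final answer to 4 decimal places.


Let D = has disease, + = positive test

Given:
- P(D) = 0.0997 (prevalence)
- P(+|D) = 0.9067 (sensitivity)
- P(-|¬D) = 0.8990 (specificity)
- P(+|¬D) = 0.1010 (false positive rate = 1 - specificity)

Step 1: Find P(+)
P(+) = P(+|D)P(D) + P(+|¬D)P(¬D)
     = 0.9067 × 0.0997 + 0.1010 × 0.9003
     = 0.09039799 + 0.09093030
     = 0.18132829

Step 2: Apply Bayes' theorem for P(D|+)
P(D|+) = P(+|D)P(D) / P(+)
       = 0.09039799 / 0.18132829
       = 0.4985


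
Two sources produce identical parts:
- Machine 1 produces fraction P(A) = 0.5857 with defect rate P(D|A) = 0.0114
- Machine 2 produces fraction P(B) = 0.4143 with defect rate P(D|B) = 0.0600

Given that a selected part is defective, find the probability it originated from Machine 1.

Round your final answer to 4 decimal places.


Let A = from Machine 1, D = defective

Given:
- P(A) = 0.5857, P(B) = 0.4143
- P(D|A) = 0.0114, P(D|B) = 0.0600

Step 1: Find P(D)
P(D) = P(D|A)P(A) + P(D|B)P(B)
     = 0.0114 × 0.5857 + 0.0600 × 0.4143
     = 0.00667698 + 0.02485800
     = 0.03153498

Step 2: Apply Bayes' theorem
P(A|D) = P(D|A)P(A) / P(D)
       = 0.00667698 / 0.03153498
       = 0.2117


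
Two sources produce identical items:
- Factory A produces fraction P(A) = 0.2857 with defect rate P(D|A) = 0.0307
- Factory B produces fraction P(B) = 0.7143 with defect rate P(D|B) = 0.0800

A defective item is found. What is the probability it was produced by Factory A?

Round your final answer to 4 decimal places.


Let A = from Factory A, D = defective

Given:
- P(A) = 0.2857, P(B) = 0.7143
- P(D|A) = 0.0307, P(D|B) = 0.0800

Step 1: Find P(D)
P(D) = P(D|A)P(A) + P(D|B)P(B)
     = 0.0307 × 0.2857 + 0.0800 × 0.7143
     = 0.00877099 + 0.05714400
     = 0.06591499

Step 2: Apply Bayes' theorem
P(A|D) = P(D|A)P(A) / P(D)
       = 0.00877099 / 0.06591499
       = 0.1331


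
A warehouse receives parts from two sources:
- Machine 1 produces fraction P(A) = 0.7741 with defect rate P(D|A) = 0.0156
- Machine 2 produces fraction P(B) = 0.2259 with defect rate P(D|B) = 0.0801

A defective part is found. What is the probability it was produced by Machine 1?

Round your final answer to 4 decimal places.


Let A = from Machine 1, D = defective

Given:
- P(A) = 0.7741, P(B) = 0.2259
- P(D|A) = 0.0156, P(D|B) = 0.0801

Step 1: Find P(D)
P(D) = P(D|A)P(A) + P(D|B)P(B)
     = 0.0156 × 0.7741 + 0.0801 × 0.2259
     = 0.01207596 + 0.01809459
     = 0.03017055

Step 2: Apply Bayes' theorem
P(A|D) = P(D|A)P(A) / P(D)
       = 0.01207596 / 0.03017055
       = 0.4003


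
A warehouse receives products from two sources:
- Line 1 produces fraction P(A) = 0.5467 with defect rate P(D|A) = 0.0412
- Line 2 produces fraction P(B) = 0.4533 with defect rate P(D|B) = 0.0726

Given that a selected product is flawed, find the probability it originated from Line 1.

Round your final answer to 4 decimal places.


Let A = from Line 1, D = flawed

Given:
- P(A) = 0.5467, P(B) = 0.4533
- P(D|A) = 0.0412, P(D|B) = 0.0726

Step 1: Find P(D)
P(D) = P(D|A)P(A) + P(D|B)P(B)
     = 0.0412 × 0.5467 + 0.0726 × 0.4533
     = 0.02252404 + 0.03290958
     = 0.05543362

Step 2: Apply Bayes' theorem
P(A|D) = P(D|A)P(A) / P(D)
       = 0.02252404 / 0.05543362
       = 0.4063


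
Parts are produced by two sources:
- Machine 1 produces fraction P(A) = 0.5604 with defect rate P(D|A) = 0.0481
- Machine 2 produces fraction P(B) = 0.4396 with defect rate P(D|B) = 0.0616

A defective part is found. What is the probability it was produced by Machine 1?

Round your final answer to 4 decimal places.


Let A = from Machine 1, D = defective

Given:
- P(A) = 0.5604, P(B) = 0.4396
- P(D|A) = 0.0481, P(D|B) = 0.0616

Step 1: Find P(D)
P(D) = P(D|A)P(A) + P(D|B)P(B)
     = 0.0481 × 0.5604 + 0.0616 × 0.4396
     = 0.02695524 + 0.02707936
     = 0.05403460

Step 2: Apply Bayes' theorem
P(A|D) = P(D|A)P(A) / P(D)
       = 0.02695524 / 0.05403460
       = 0.4989


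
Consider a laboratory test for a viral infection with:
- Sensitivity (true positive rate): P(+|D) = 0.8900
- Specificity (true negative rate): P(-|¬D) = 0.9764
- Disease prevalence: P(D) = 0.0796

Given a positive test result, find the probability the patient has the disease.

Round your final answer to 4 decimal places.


Let D = has disease, + = positive test

Given:
- P(D) = 0.0796 (prevalence)
- P(+|D) = 0.8900 (sensitivity)
- P(-|¬D) = 0.9764 (specificity)
- P(+|¬D) = 0.0236 (false positive rate = 1 - specificity)

Step 1: Find P(+)
P(+) = P(+|D)P(D) + P(+|¬D)P(¬D)
     = 0.8900 × 0.0796 + 0.0236 × 0.9204
     = 0.07084400 + 0.02172144
     = 0.09256544

Step 2: Apply Bayes' theorem for P(D|+)
P(D|+) = P(+|D)P(D) / P(+)
       = 0.07084400 / 0.09256544
       = 0.7653


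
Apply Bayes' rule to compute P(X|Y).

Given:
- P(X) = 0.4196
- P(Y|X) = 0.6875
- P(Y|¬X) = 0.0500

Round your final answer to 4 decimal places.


Bayes' theorem: P(X|Y) = P(Y|X) × P(X) / P(Y)

Step 1: Calculate P(Y) using law of total probability
P(Y) = P(Y|X)P(X) + P(Y|¬X)P(¬X)
     = 0.6875 × 0.4196 + 0.0500 × 0.5804
     = 0.28847500 + 0.02902000
     = 0.31749500

Step 2: Apply Bayes' theorem
P(X|Y) = P(Y|X) × P(X) / P(Y)
       = 0.28847500 / 0.31749500
       = 0.9086


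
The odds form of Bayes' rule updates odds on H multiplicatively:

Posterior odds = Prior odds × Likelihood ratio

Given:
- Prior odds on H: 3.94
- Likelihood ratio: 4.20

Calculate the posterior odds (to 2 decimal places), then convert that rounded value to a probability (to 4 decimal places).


Step 1: Calculate posterior odds
Posterior odds = Prior odds × LR
               = 3.94 × 4.20
               = 16.55

Step 2: Convert to probability
P(H|E) = Posterior odds / (1 + Posterior odds)
       = 16.55 / (1 + 16.55)
       = 16.55 / 17.55
       = 0.9430

The evidence increased P(H) from 0.7976 to 0.9430.


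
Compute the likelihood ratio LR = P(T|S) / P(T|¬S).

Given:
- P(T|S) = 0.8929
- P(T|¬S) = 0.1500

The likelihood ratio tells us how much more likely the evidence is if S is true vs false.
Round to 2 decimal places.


Likelihood Ratio (LR) = P(T|S) / P(T|¬S)

LR = 0.8929 / 0.1500
   = 5.95

The evidence is 5.95 times more likely if S is true than if S is false.
LR > 1, so observing T raises the odds in favor of S.


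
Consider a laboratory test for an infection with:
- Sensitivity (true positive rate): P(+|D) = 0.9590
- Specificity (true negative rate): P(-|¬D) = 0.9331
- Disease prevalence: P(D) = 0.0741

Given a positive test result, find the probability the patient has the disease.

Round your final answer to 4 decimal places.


Let D = has disease, + = positive test

Given:
- P(D) = 0.0741 (prevalence)
- P(+|D) = 0.9590 (sensitivity)
- P(-|¬D) = 0.9331 (specificity)
- P(+|¬D) = 0.0669 (false positive rate = 1 - specificity)

Step 1: Find P(+)
P(+) = P(+|D)P(D) + P(+|¬D)P(¬D)
     = 0.9590 × 0.0741 + 0.0669 × 0.9259
     = 0.07106190 + 0.06194271
     = 0.13300461

Step 2: Apply Bayes' theorem for P(D|+)
P(D|+) = P(+|D)P(D) / P(+)
       = 0.07106190 / 0.13300461
       = 0.5343


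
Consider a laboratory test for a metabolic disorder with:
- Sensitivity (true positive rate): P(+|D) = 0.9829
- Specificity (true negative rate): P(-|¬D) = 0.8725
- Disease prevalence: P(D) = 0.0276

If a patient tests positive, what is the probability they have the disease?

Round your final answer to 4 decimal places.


Let D = has disease, + = positive test

Given:
- P(D) = 0.0276 (prevalence)
- P(+|D) = 0.9829 (sensitivity)
- P(-|¬D) = 0.8725 (specificity)
- P(+|¬D) = 0.1275 (false positive rate = 1 - specificity)

Step 1: Find P(+)
P(+) = P(+|D)P(D) + P(+|¬D)P(¬D)
     = 0.9829 × 0.0276 + 0.1275 × 0.9724
     = 0.02712804 + 0.12398100
     = 0.15110904

Step 2: Apply Bayes' theorem for P(D|+)
P(D|+) = P(+|D)P(D) / P(+)
       = 0.02712804 / 0.15110904
       = 0.1795


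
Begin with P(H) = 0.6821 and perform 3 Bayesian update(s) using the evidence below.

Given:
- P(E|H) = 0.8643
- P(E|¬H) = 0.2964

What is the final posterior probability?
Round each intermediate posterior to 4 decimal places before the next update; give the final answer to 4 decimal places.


Sequential Bayesian updating:

Initial prior: P(H) = 0.6821

Update 1:
  P(E) = 0.8643 × 0.6821 + 0.2964 × 0.3179 = 0.58953903 + 0.09422556 = 0.68376459
  P(H|E) = 0.58953903 / 0.68376459 = 0.8622

Update 2:
  P(E) = 0.8643 × 0.8622 + 0.2964 × 0.1378 = 0.74519946 + 0.04084392 = 0.78604338
  P(H|E) = 0.74519946 / 0.78604338 = 0.9480

Update 3:
  P(E) = 0.8643 × 0.9480 + 0.2964 × 0.0520 = 0.81935640 + 0.01541280 = 0.83476920
  P(H|E) = 0.81935640 / 0.83476920 = 0.9815

Final posterior: 0.9815


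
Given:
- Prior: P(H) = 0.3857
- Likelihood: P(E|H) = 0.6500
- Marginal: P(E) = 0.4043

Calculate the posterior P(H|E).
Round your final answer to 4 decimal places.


Using Bayes' theorem:

P(H|E) = P(E|H) × P(H) / P(E)
       = 0.6500 × 0.3857 / 0.4043
       = 0.25070500 / 0.4043
       = 0.6201

The evidence strengthens our belief in H.
Prior: 0.3857 → Posterior: 0.6201


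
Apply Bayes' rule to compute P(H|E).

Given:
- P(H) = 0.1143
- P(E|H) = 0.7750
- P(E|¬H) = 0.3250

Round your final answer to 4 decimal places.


Bayes' theorem: P(H|E) = P(E|H) × P(H) / P(E)

Step 1: Calculate P(E) using law of total probability
P(E) = P(E|H)P(H) + P(E|¬H)P(¬H)
     = 0.7750 × 0.1143 + 0.3250 × 0.8857
     = 0.08858250 + 0.28785250
     = 0.37643500

Step 2: Apply Bayes' theorem
P(H|E) = P(E|H) × P(H) / P(E)
       = 0.08858250 / 0.37643500
       = 0.2353


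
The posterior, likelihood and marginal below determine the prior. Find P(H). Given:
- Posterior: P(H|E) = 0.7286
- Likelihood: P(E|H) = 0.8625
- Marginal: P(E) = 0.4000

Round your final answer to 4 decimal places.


From Bayes' theorem: P(H|E) = P(E|H) × P(H) / P(E)

Rearranging for P(H):
P(H) = P(H|E) × P(E) / P(E|H)
     = 0.7286 × 0.4000 / 0.8625
     = 0.29144000 / 0.8625
     = 0.3379


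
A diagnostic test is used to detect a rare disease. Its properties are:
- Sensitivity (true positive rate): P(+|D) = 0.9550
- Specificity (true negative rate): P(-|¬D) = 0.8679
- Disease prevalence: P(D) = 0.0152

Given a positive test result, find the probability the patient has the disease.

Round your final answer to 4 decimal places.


Let D = has disease, + = positive test

Given:
- P(D) = 0.0152 (prevalence)
- P(+|D) = 0.9550 (sensitivity)
- P(-|¬D) = 0.8679 (specificity)
- P(+|¬D) = 0.1321 (false positive rate = 1 - specificity)

Step 1: Find P(+)
P(+) = P(+|D)P(D) + P(+|¬D)P(¬D)
     = 0.9550 × 0.0152 + 0.1321 × 0.9848
     = 0.01451600 + 0.13009208
     = 0.14460808

Step 2: Apply Bayes' theorem for P(D|+)
P(D|+) = P(+|D)P(D) / P(+)
       = 0.01451600 / 0.14460808
       = 0.1004


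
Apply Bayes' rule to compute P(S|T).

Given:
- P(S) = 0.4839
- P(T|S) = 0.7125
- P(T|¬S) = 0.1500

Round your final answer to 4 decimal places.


Bayes' theorem: P(S|T) = P(T|S) × P(S) / P(T)

Step 1: Calculate P(T) using law of total probability
P(T) = P(T|S)P(S) + P(T|¬S)P(¬S)
     = 0.7125 × 0.4839 + 0.1500 × 0.5161
     = 0.34477875 + 0.07741500
     = 0.42219375

Step 2: Apply Bayes' theorem
P(S|T) = P(T|S) × P(S) / P(T)
       = 0.34477875 / 0.42219375
       = 0.8166


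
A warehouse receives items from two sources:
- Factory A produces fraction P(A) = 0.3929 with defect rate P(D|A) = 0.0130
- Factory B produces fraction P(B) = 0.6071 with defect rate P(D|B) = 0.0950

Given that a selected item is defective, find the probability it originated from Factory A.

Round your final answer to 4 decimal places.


Let A = from Factory A, D = defective

Given:
- P(A) = 0.3929, P(B) = 0.6071
- P(D|A) = 0.0130, P(D|B) = 0.0950

Step 1: Find P(D)
P(D) = P(D|A)P(A) + P(D|B)P(B)
     = 0.0130 × 0.3929 + 0.0950 × 0.6071
     = 0.00510770 + 0.05767450
     = 0.06278220

Step 2: Apply Bayes' theorem
P(A|D) = P(D|A)P(A) / P(D)
       = 0.00510770 / 0.06278220
       = 0.0814


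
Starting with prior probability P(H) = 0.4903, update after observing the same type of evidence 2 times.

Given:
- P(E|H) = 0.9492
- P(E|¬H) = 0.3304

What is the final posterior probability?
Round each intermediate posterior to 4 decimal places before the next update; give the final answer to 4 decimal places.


Sequential Bayesian updating:

Initial prior: P(H) = 0.4903

Update 1:
  P(E) = 0.9492 × 0.4903 + 0.3304 × 0.5097 = 0.46539276 + 0.16840488 = 0.63379764
  P(H|E) = 0.46539276 / 0.63379764 = 0.7343

Update 2:
  P(E) = 0.9492 × 0.7343 + 0.3304 × 0.2657 = 0.69699756 + 0.08778728 = 0.78478484
  P(H|E) = 0.69699756 / 0.78478484 = 0.8881

Final posterior: 0.8881


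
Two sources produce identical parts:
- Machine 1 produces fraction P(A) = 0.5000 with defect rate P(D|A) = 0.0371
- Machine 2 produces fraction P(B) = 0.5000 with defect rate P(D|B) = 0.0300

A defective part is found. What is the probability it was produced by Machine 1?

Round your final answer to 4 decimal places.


Let A = from Machine 1, D = defective

Given:
- P(A) = 0.5000, P(B) = 0.5000
- P(D|A) = 0.0371, P(D|B) = 0.0300

Step 1: Find P(D)
P(D) = P(D|A)P(A) + P(D|B)P(B)
     = 0.0371 × 0.5000 + 0.0300 × 0.5000
     = 0.01855000 + 0.01500000
     = 0.03355000

Step 2: Apply Bayes' theorem
P(A|D) = P(D|A)P(A) / P(D)
       = 0.01855000 / 0.03355000
       = 0.5529


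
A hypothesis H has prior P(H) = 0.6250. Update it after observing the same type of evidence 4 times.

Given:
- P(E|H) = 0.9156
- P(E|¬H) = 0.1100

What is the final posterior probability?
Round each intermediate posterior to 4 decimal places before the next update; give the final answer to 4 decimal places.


Sequential Bayesian updating:

Initial prior: P(H) = 0.6250

Update 1:
  P(E) = 0.9156 × 0.6250 + 0.1100 × 0.3750 = 0.57225000 + 0.04125000 = 0.61350000
  P(H|E) = 0.57225000 / 0.61350000 = 0.9328

Update 2:
  P(E) = 0.9156 × 0.9328 + 0.1100 × 0.0672 = 0.85407168 + 0.00739200 = 0.86146368
  P(H|E) = 0.85407168 / 0.86146368 = 0.9914

Update 3:
  P(E) = 0.9156 × 0.9914 + 0.1100 × 0.0086 = 0.90772584 + 0.00094600 = 0.90867184
  P(H|E) = 0.90772584 / 0.90867184 = 0.9990

Update 4:
  P(E) = 0.9156 × 0.9990 + 0.1100 × 0.0010 = 0.91468440 + 0.00011000 = 0.91479440
  P(H|E) = 0.91468440 / 0.91479440 = 0.9999

Final posterior: 0.9999


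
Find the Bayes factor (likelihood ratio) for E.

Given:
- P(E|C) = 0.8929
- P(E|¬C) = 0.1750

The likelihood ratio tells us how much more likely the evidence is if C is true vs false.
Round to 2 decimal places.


Likelihood Ratio (LR) = P(E|C) / P(E|¬C)

LR = 0.8929 / 0.1750
   = 5.10

The evidence is 5.10 times more likely if C is true than if C is false.
LR > 1, so observing E raises the odds in favor of C.


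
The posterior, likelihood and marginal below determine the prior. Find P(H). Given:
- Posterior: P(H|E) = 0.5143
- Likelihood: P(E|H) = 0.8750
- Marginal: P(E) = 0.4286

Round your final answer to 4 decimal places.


From Bayes' theorem: P(H|E) = P(E|H) × P(H) / P(E)

Rearranging for P(H):
P(H) = P(H|E) × P(E) / P(E|H)
     = 0.5143 × 0.4286 / 0.8750
     = 0.22042898 / 0.8750
     = 0.2519


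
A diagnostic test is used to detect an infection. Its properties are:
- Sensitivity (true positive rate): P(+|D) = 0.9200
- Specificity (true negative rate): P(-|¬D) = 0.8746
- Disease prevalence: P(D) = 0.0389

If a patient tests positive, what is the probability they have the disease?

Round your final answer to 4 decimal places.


Let D = has disease, + = positive test

Given:
- P(D) = 0.0389 (prevalence)
- P(+|D) = 0.9200 (sensitivity)
- P(-|¬D) = 0.8746 (specificity)
- P(+|¬D) = 0.1254 (false positive rate = 1 - specificity)

Step 1: Find P(+)
P(+) = P(+|D)P(D) + P(+|¬D)P(¬D)
     = 0.9200 × 0.0389 + 0.1254 × 0.9611
     = 0.03578800 + 0.12052194
     = 0.15630994

Step 2: Apply Bayes' theorem for P(D|+)
P(D|+) = P(+|D)P(D) / P(+)
       = 0.03578800 / 0.15630994
       = 0.2290


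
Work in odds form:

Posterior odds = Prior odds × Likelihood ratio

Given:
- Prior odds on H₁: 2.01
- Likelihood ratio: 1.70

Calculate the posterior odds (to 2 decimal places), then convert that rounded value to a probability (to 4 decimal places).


Step 1: Calculate posterior odds
Posterior odds = Prior odds × LR
               = 2.01 × 1.70
               = 3.42

Step 2: Convert to probability
P(H₁|E) = Posterior odds / (1 + Posterior odds)
       = 3.42 / (1 + 3.42)
       = 3.42 / 4.42
       = 0.7738

The evidence increased P(H₁) from 0.6678 to 0.7738.


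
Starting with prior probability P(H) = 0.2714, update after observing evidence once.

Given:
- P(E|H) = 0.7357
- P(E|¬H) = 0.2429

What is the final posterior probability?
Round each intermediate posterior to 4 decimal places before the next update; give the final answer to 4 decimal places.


Sequential Bayesian updating:

Initial prior: P(H) = 0.2714

Update 1:
  P(E) = 0.7357 × 0.2714 + 0.2429 × 0.7286 = 0.19966898 + 0.17697694 = 0.37664592
  P(H|E) = 0.19966898 / 0.37664592 = 0.5301

Final posterior: 0.5301


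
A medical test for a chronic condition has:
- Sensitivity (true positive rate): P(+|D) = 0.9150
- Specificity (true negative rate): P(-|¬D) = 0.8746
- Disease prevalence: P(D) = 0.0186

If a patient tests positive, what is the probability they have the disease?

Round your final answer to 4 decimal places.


Let D = has disease, + = positive test

Given:
- P(D) = 0.0186 (prevalence)
- P(+|D) = 0.9150 (sensitivity)
- P(-|¬D) = 0.8746 (specificity)
- P(+|¬D) = 0.1254 (false positive rate = 1 - specificity)

Step 1: Find P(+)
P(+) = P(+|D)P(D) + P(+|¬D)P(¬D)
     = 0.9150 × 0.0186 + 0.1254 × 0.9814
     = 0.01701900 + 0.12306756
     = 0.14008656

Step 2: Apply Bayes' theorem for P(D|+)
P(D|+) = P(+|D)P(D) / P(+)
       = 0.01701900 / 0.14008656
       = 0.1215


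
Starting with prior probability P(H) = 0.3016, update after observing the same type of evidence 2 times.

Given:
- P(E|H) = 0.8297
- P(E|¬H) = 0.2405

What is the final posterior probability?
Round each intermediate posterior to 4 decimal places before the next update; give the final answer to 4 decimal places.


Sequential Bayesian updating:

Initial prior: P(H) = 0.3016

Update 1:
  P(E) = 0.8297 × 0.3016 + 0.2405 × 0.6984 = 0.25023752 + 0.16796520 = 0.41820272
  P(H|E) = 0.25023752 / 0.41820272 = 0.5984

Update 2:
  P(E) = 0.8297 × 0.5984 + 0.2405 × 0.4016 = 0.49649248 + 0.09658480 = 0.59307728
  P(H|E) = 0.49649248 / 0.59307728 = 0.8371

Final posterior: 0.8371


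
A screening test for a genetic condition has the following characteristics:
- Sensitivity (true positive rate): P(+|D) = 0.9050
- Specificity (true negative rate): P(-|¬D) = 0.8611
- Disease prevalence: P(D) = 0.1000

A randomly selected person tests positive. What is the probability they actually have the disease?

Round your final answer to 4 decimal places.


Let D = has disease, + = positive test

Given:
- P(D) = 0.1000 (prevalence)
- P(+|D) = 0.9050 (sensitivity)
- P(-|¬D) = 0.8611 (specificity)
- P(+|¬D) = 0.1389 (false positive rate = 1 - specificity)

Step 1: Find P(+)
P(+) = P(+|D)P(D) + P(+|¬D)P(¬D)
     = 0.9050 × 0.1000 + 0.1389 × 0.9000
     = 0.09050000 + 0.12501000
     = 0.21551000

Step 2: Apply Bayes' theorem for P(D|+)
P(D|+) = P(+|D)P(D) / P(+)
       = 0.09050000 / 0.21551000
       = 0.4199


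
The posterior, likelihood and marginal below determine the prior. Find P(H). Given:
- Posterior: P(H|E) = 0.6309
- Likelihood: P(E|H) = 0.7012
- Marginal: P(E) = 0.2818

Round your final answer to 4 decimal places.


From Bayes' theorem: P(H|E) = P(E|H) × P(H) / P(E)

Rearranging for P(H):
P(H) = P(H|E) × P(E) / P(E|H)
     = 0.6309 × 0.2818 / 0.7012
     = 0.17778762 / 0.7012
     = 0.2535


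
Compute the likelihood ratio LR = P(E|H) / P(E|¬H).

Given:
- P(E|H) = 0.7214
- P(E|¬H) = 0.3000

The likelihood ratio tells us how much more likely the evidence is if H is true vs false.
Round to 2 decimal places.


Likelihood Ratio (LR) = P(E|H) / P(E|¬H)

LR = 0.7214 / 0.3000
   = 2.40

The evidence is 2.40 times more likely if H is true than if H is false.
Because LR exceeds 1, E is evidence for H.


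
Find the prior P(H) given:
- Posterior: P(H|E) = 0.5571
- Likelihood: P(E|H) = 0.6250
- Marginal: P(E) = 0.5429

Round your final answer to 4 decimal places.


From Bayes' theorem: P(H|E) = P(E|H) × P(H) / P(E)

Rearranging for P(H):
P(H) = P(H|E) × P(E) / P(E|H)
     = 0.5571 × 0.5429 / 0.6250
     = 0.30244959 / 0.6250
     = 0.4839


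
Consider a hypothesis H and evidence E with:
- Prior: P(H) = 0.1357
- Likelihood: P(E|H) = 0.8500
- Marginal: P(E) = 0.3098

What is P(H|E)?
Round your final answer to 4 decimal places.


Using Bayes' theorem:

P(H|E) = P(E|H) × P(H) / P(E)
       = 0.8500 × 0.1357 / 0.3098
       = 0.11534500 / 0.3098
       = 0.3723

The evidence strengthens our belief in H.
Prior: 0.1357 → Posterior: 0.3723


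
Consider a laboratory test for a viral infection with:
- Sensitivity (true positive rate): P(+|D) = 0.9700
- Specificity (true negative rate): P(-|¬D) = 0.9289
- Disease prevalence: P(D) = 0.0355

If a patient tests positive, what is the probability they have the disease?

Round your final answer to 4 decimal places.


Let D = has disease, + = positive test

Given:
- P(D) = 0.0355 (prevalence)
- P(+|D) = 0.9700 (sensitivity)
- P(-|¬D) = 0.9289 (specificity)
- P(+|¬D) = 0.0711 (false positive rate = 1 - specificity)

Step 1: Find P(+)
P(+) = P(+|D)P(D) + P(+|¬D)P(¬D)
     = 0.9700 × 0.0355 + 0.0711 × 0.9645
     = 0.03443500 + 0.06857595
     = 0.10301095

Step 2: Apply Bayes' theorem for P(D|+)
P(D|+) = P(+|D)P(D) / P(+)
       = 0.03443500 / 0.10301095
       = 0.3343


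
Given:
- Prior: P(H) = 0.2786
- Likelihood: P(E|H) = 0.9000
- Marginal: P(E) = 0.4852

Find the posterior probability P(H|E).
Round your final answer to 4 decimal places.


Using Bayes' theorem:

P(H|E) = P(E|H) × P(H) / P(E)
       = 0.9000 × 0.2786 / 0.4852
       = 0.25074000 / 0.4852
       = 0.5168

The evidence strengthens our belief in H.
Prior: 0.2786 → Posterior: 0.5168


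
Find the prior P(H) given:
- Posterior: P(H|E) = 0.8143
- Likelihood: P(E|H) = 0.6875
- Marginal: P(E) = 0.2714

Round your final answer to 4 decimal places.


From Bayes' theorem: P(H|E) = P(E|H) × P(H) / P(E)

Rearranging for P(H):
P(H) = P(H|E) × P(E) / P(E|H)
     = 0.8143 × 0.2714 / 0.6875
     = 0.22100102 / 0.6875
     = 0.3215


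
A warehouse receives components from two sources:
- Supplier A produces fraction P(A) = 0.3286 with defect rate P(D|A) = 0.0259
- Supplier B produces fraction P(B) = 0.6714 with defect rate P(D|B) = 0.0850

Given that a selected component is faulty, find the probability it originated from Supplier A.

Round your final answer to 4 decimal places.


Let A = from Supplier A, D = faulty

Given:
- P(A) = 0.3286, P(B) = 0.6714
- P(D|A) = 0.0259, P(D|B) = 0.0850

Step 1: Find P(D)
P(D) = P(D|A)P(A) + P(D|B)P(B)
     = 0.0259 × 0.3286 + 0.0850 × 0.6714
     = 0.00851074 + 0.05706900
     = 0.06557974

Step 2: Apply Bayes' theorem
P(A|D) = P(D|A)P(A) / P(D)
       = 0.00851074 / 0.06557974
       = 0.1298


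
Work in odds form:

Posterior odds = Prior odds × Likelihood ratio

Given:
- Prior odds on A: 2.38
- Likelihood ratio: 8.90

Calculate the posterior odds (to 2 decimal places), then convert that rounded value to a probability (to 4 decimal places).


Step 1: Calculate posterior odds
Posterior odds = Prior odds × LR
               = 2.38 × 8.90
               = 21.18

Step 2: Convert to probability
P(A|E) = Posterior odds / (1 + Posterior odds)
       = 21.18 / (1 + 21.18)
       = 21.18 / 22.18
       = 0.9549

The evidence increased P(A) from 0.7041 to 0.9549.


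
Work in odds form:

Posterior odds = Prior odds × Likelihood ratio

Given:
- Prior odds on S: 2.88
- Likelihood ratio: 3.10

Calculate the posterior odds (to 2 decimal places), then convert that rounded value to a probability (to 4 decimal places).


Step 1: Calculate posterior odds
Posterior odds = Prior odds × LR
               = 2.88 × 3.10
               = 8.93

Step 2: Convert to probability
P(S|E) = Posterior odds / (1 + Posterior odds)
       = 8.93 / (1 + 8.93)
       = 8.93 / 9.93
       = 0.8993

The evidence increased P(S) from 0.7423 to 0.8993.


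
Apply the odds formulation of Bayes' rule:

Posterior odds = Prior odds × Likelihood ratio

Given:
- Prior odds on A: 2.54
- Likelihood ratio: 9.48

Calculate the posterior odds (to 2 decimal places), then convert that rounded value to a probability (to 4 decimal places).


Step 1: Calculate posterior odds
Posterior odds = Prior odds × LR
               = 2.54 × 9.48
               = 24.08

Step 2: Convert to probability
P(A|E) = Posterior odds / (1 + Posterior odds)
       = 24.08 / (1 + 24.08)
       = 24.08 / 25.08
       = 0.9601

The evidence increased P(A) from 0.7175 to 0.9601.


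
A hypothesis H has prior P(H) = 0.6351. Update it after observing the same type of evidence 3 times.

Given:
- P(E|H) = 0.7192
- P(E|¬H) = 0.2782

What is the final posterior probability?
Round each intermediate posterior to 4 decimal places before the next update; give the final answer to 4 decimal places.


Sequential Bayesian updating:

Initial prior: P(H) = 0.6351

Update 1:
  P(E) = 0.7192 × 0.6351 + 0.2782 × 0.3649 = 0.45676392 + 0.10151518 = 0.55827910
  P(H|E) = 0.45676392 / 0.55827910 = 0.8182

Update 2:
  P(E) = 0.7192 × 0.8182 + 0.2782 × 0.1818 = 0.58844944 + 0.05057676 = 0.63902620
  P(H|E) = 0.58844944 / 0.63902620 = 0.9209

Update 3:
  P(E) = 0.7192 × 0.9209 + 0.2782 × 0.0791 = 0.66231128 + 0.02200562 = 0.68431690
  P(H|E) = 0.66231128 / 0.68431690 = 0.9678

Final posterior: 0.9678


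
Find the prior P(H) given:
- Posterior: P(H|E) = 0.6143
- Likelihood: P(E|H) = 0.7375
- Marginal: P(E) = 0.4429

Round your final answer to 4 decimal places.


From Bayes' theorem: P(H|E) = P(E|H) × P(H) / P(E)

Rearranging for P(H):
P(H) = P(H|E) × P(E) / P(E|H)
     = 0.6143 × 0.4429 / 0.7375
     = 0.27207347 / 0.7375
     = 0.3689


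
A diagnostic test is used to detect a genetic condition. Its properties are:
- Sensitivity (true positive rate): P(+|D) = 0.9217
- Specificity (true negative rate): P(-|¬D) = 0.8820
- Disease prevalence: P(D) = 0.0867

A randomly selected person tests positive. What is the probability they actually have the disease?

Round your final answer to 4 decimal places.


Let D = has disease, + = positive test

Given:
- P(D) = 0.0867 (prevalence)
- P(+|D) = 0.9217 (sensitivity)
- P(-|¬D) = 0.8820 (specificity)
- P(+|¬D) = 0.1180 (false positive rate = 1 - specificity)

Step 1: Find P(+)
P(+) = P(+|D)P(D) + P(+|¬D)P(¬D)
     = 0.9217 × 0.0867 + 0.1180 × 0.9133
     = 0.07991139 + 0.10776940
     = 0.18768079

Step 2: Apply Bayes' theorem for P(D|+)
P(D|+) = P(+|D)P(D) / P(+)
       = 0.07991139 / 0.18768079
       = 0.4258


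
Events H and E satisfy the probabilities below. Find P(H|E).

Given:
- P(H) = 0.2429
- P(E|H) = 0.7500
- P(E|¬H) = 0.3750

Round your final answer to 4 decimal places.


Bayes' theorem: P(H|E) = P(E|H) × P(H) / P(E)

Step 1: Calculate P(E) using law of total probability
P(E) = P(E|H)P(H) + P(E|¬H)P(¬H)
     = 0.7500 × 0.2429 + 0.3750 × 0.7571
     = 0.18217500 + 0.28391250
     = 0.46608750

Step 2: Apply Bayes' theorem
P(H|E) = P(E|H) × P(H) / P(E)
       = 0.18217500 / 0.46608750
       = 0.3909


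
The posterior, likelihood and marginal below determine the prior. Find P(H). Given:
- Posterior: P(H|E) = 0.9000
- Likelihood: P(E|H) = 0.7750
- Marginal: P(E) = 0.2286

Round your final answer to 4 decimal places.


From Bayes' theorem: P(H|E) = P(E|H) × P(H) / P(E)

Rearranging for P(H):
P(H) = P(H|E) × P(E) / P(E|H)
     = 0.9000 × 0.2286 / 0.7750
     = 0.20574000 / 0.7750
     = 0.2655


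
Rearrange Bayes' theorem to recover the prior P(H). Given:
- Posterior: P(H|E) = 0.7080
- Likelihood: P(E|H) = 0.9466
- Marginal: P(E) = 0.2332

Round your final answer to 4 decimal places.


From Bayes' theorem: P(H|E) = P(E|H) × P(H) / P(E)

Rearranging for P(H):
P(H) = P(H|E) × P(E) / P(E|H)
     = 0.7080 × 0.2332 / 0.9466
     = 0.16510560 / 0.9466
     = 0.1744


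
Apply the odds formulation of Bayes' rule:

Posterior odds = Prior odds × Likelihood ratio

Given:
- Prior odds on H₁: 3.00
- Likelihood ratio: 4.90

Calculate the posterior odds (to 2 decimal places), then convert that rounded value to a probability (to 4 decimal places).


Step 1: Calculate posterior odds
Posterior odds = Prior odds × LR
               = 3.00 × 4.90
               = 14.70

Step 2: Convert to probability
P(H₁|E) = Posterior odds / (1 + Posterior odds)
       = 14.70 / (1 + 14.70)
       = 14.70 / 15.70
       = 0.9363

The evidence increased P(H₁) from 0.7500 to 0.9363.


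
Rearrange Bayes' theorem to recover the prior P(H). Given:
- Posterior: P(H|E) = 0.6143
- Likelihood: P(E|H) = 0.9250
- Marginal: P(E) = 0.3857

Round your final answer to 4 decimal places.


From Bayes' theorem: P(H|E) = P(E|H) × P(H) / P(E)

Rearranging for P(H):
P(H) = P(H|E) × P(E) / P(E|H)
     = 0.6143 × 0.3857 / 0.9250
     = 0.23693551 / 0.9250
     = 0.2561


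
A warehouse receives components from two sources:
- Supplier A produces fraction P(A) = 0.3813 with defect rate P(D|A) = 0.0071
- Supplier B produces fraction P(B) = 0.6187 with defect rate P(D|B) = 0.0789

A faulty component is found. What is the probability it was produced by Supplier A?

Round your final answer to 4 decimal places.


Let A = from Supplier A, D = faulty

Given:
- P(A) = 0.3813, P(B) = 0.6187
- P(D|A) = 0.0071, P(D|B) = 0.0789

Step 1: Find P(D)
P(D) = P(D|A)P(A) + P(D|B)P(B)
     = 0.0071 × 0.3813 + 0.0789 × 0.6187
     = 0.00270723 + 0.04881543
     = 0.05152266

Step 2: Apply Bayes' theorem
P(A|D) = P(D|A)P(A) / P(D)
       = 0.00270723 / 0.05152266
       = 0.0525


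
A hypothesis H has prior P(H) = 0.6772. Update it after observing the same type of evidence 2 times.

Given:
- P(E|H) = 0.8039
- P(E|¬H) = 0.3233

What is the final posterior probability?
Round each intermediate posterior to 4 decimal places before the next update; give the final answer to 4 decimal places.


Sequential Bayesian updating:

Initial prior: P(H) = 0.6772

Update 1:
  P(E) = 0.8039 × 0.6772 + 0.3233 × 0.3228 = 0.54440108 + 0.10436124 = 0.64876232
  P(H|E) = 0.54440108 / 0.64876232 = 0.8391

Update 2:
  P(E) = 0.8039 × 0.8391 + 0.3233 × 0.1609 = 0.67455249 + 0.05201897 = 0.72657146
  P(H|E) = 0.67455249 / 0.72657146 = 0.9284

Final posterior: 0.9284


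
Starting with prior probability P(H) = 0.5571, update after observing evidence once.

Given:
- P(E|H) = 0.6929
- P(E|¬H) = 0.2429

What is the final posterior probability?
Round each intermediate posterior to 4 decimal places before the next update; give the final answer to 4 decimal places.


Sequential Bayesian updating:

Initial prior: P(H) = 0.5571

Update 1:
  P(E) = 0.6929 × 0.5571 + 0.2429 × 0.4429 = 0.38601459 + 0.10758041 = 0.49359500
  P(H|E) = 0.38601459 / 0.49359500 = 0.7820

Final posterior: 0.7820


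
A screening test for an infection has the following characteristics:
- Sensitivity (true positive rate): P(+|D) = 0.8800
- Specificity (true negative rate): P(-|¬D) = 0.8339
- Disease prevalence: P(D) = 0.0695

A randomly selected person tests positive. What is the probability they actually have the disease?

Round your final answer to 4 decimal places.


Let D = has disease, + = positive test

Given:
- P(D) = 0.0695 (prevalence)
- P(+|D) = 0.8800 (sensitivity)
- P(-|¬D) = 0.8339 (specificity)
- P(+|¬D) = 0.1661 (false positive rate = 1 - specificity)

Step 1: Find P(+)
P(+) = P(+|D)P(D) + P(+|¬D)P(¬D)
     = 0.8800 × 0.0695 + 0.1661 × 0.9305
     = 0.06116000 + 0.15455605
     = 0.21571605

Step 2: Apply Bayes' theorem for P(D|+)
P(D|+) = P(+|D)P(D) / P(+)
       = 0.06116000 / 0.21571605
       = 0.2835


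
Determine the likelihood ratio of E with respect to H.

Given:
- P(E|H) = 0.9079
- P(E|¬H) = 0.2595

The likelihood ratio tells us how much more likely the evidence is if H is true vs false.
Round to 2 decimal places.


Likelihood Ratio (LR) = P(E|H) / P(E|¬H)

LR = 0.9079 / 0.2595
   = 3.50

The evidence is 3.50 times more likely if H is true than if H is false.
Because LR exceeds 1, E is evidence for H.
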